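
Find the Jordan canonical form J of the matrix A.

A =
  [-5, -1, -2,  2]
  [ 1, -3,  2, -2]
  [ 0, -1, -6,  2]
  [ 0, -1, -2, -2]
J_3(-4) ⊕ J_1(-4)

The characteristic polynomial is
  det(x·I − A) = x^4 + 16*x^3 + 96*x^2 + 256*x + 256 = (x + 4)^4

Eigenvalues and multiplicities (the geometric multiplicity of λ is n − rank(A − λI), which equals the number of Jordan blocks for λ):
  λ = -4: algebraic multiplicity = 4, geometric multiplicity = 2

Determining the block sizes for each eigenvalue:
  λ = -4: with am = 4 and gm = 2, the partition is not yet determined (e.g. several partitions of 4 into 2 parts exist). Let N = A − (-4)·I. Computing rank(N^1) = 2, rank(N^2) = 1, rank(N^3) = 0; the number of blocks of size ≥ j is rank(N^{j−1}) − rank(N^j), giving [2, 1, 1]. So we have 1 block(s) of size 3, 1 block(s) of size 1 → block sizes [3, 1]

Assembling the blocks gives a Jordan form
J =
  [-4,  1,  0,  0]
  [ 0, -4,  1,  0]
  [ 0,  0, -4,  0]
  [ 0,  0,  0, -4]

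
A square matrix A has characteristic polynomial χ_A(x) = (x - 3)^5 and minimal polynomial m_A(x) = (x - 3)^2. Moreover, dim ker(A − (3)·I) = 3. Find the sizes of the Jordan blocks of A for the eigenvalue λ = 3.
Block sizes for λ = 3: [2, 2, 1]

Step 1 — from the characteristic polynomial, algebraic multiplicity of λ = 3 is 5. From dim ker(A − (3)·I) = 3, there are exactly 3 Jordan blocks for λ = 3.
Step 2 — from the minimal polynomial, the factor (x − 3)^2 tells us the largest block for λ = 3 has size 2.
Step 3 — with total size 5, 3 blocks, and largest block 2, the block sizes (in nonincreasing order) are [2, 2, 1].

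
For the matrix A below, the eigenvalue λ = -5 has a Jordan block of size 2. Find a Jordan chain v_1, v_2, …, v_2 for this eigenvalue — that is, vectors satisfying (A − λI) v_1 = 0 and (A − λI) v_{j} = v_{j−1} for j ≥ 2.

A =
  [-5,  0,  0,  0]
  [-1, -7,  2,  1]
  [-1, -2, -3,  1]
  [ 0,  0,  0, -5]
A Jordan chain for λ = -5 of length 2:
v_1 = (0, -1, -1, 0)ᵀ
v_2 = (1, 0, 0, 0)ᵀ

Let N = A − (-5)·I. We want v_2 with N^2 v_2 = 0 but N^1 v_2 ≠ 0; then v_{j-1} := N · v_j for j = 2, …, 2.

Pick v_2 = (1, 0, 0, 0)ᵀ.
Then v_1 = N · v_2 = (0, -1, -1, 0)ᵀ.

Sanity check: (A − (-5)·I) v_1 = (0, 0, 0, 0)ᵀ = 0. ✓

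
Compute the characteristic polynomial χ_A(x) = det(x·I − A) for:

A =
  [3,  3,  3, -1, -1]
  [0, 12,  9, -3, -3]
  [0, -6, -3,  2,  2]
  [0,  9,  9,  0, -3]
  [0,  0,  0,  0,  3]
x^5 - 15*x^4 + 90*x^3 - 270*x^2 + 405*x - 243

Expanding det(x·I − A) (e.g. by cofactor expansion or by noting that A is similar to its Jordan form J, which has the same characteristic polynomial as A) gives
  χ_A(x) = x^5 - 15*x^4 + 90*x^3 - 270*x^2 + 405*x - 243
which factors as (x - 3)^5. The eigenvalues (with algebraic multiplicities) are λ = 3 with multiplicity 5.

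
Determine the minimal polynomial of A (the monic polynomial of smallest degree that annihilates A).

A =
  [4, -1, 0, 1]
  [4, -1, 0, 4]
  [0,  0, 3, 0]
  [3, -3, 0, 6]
x^2 - 6*x + 9

The characteristic polynomial is χ_A(x) = (x - 3)^4, so the eigenvalues are known. The minimal polynomial is
  m_A(x) = Π_λ (x − λ)^{k_λ}
where k_λ is the size of the *largest* Jordan block for λ (equivalently, the smallest k with (A − λI)^k v = 0 for every generalised eigenvector v of λ).

  λ = 3: largest Jordan block has size 2, contributing (x − 3)^2

So m_A(x) = (x - 3)^2 = x^2 - 6*x + 9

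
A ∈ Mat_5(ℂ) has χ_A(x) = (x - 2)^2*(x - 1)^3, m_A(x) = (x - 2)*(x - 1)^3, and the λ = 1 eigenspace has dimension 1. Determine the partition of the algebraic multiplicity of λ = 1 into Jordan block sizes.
Block sizes for λ = 1: [3]

Step 1 — from the characteristic polynomial, algebraic multiplicity of λ = 1 is 3. From dim ker(A − (1)·I) = 1, there are exactly 1 Jordan blocks for λ = 1.
Step 2 — from the minimal polynomial, the factor (x − 1)^3 tells us the largest block for λ = 1 has size 3.
Step 3 — with total size 3, 1 blocks, and largest block 3, the block sizes (in nonincreasing order) are [3].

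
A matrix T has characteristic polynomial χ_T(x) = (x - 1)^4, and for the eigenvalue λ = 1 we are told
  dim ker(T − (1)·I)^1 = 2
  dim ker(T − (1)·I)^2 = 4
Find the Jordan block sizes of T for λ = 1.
Block sizes for λ = 1: [2, 2]

From the dimensions of kernels of powers, the number of Jordan blocks of size at least j is d_j − d_{j−1} where d_j = dim ker(N^j) (with d_0 = 0). Computing the differences gives [2, 2].
The number of blocks of size exactly k is (#blocks of size ≥ k) − (#blocks of size ≥ k + 1), so the partition is: 2 block(s) of size 2.
In nonincreasing order the block sizes are [2, 2].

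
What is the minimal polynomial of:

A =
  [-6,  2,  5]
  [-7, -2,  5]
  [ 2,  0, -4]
x^3 + 12*x^2 + 48*x + 64

The characteristic polynomial is χ_A(x) = (x + 4)^3, so the eigenvalues are known. The minimal polynomial is
  m_A(x) = Π_λ (x − λ)^{k_λ}
where k_λ is the size of the *largest* Jordan block for λ (equivalently, the smallest k with (A − λI)^k v = 0 for every generalised eigenvector v of λ).

  λ = -4: largest Jordan block has size 3, contributing (x + 4)^3

So m_A(x) = (x + 4)^3 = x^3 + 12*x^2 + 48*x + 64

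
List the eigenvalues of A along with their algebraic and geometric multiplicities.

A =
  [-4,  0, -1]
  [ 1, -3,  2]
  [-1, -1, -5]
λ = -4: alg = 3, geom = 1

Step 1 — factor the characteristic polynomial to read off the algebraic multiplicities:
  χ_A(x) = (x + 4)^3

Step 2 — compute geometric multiplicities via the rank-nullity identity g(λ) = n − rank(A − λI):
  rank(A − (-4)·I) = 2, so dim ker(A − (-4)·I) = n − 2 = 1

Summary:
  λ = -4: algebraic multiplicity = 3, geometric multiplicity = 1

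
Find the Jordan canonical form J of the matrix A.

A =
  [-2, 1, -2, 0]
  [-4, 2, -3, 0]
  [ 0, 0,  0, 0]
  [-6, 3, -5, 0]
J_3(0) ⊕ J_1(0)

The characteristic polynomial is
  det(x·I − A) = x^4

Eigenvalues and multiplicities (the geometric multiplicity of λ is n − rank(A − λI), which equals the number of Jordan blocks for λ):
  λ = 0: algebraic multiplicity = 4, geometric multiplicity = 2

Determining the block sizes for each eigenvalue:
  λ = 0: with am = 4 and gm = 2, the partition is not yet determined (e.g. several partitions of 4 into 2 parts exist). Let N = A − (0)·I. Computing rank(N^1) = 2, rank(N^2) = 1, rank(N^3) = 0; the number of blocks of size ≥ j is rank(N^{j−1}) − rank(N^j), giving [2, 1, 1]. So we have 1 block(s) of size 3, 1 block(s) of size 1 → block sizes [3, 1]

Assembling the blocks gives a Jordan form
J =
  [0, 1, 0, 0]
  [0, 0, 1, 0]
  [0, 0, 0, 0]
  [0, 0, 0, 0]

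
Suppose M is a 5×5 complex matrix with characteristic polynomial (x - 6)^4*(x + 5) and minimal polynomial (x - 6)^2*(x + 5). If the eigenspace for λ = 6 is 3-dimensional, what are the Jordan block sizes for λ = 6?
Block sizes for λ = 6: [2, 1, 1]

Step 1 — from the characteristic polynomial, algebraic multiplicity of λ = 6 is 4. From dim ker(M − (6)·I) = 3, there are exactly 3 Jordan blocks for λ = 6.
Step 2 — from the minimal polynomial, the factor (x − 6)^2 tells us the largest block for λ = 6 has size 2.
Step 3 — with total size 4, 3 blocks, and largest block 2, the block sizes (in nonincreasing order) are [2, 1, 1].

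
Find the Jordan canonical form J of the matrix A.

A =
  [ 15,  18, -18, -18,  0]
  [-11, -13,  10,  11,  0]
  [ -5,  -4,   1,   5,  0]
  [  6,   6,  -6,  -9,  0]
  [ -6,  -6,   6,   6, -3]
J_2(-3) ⊕ J_1(-3) ⊕ J_1(-3) ⊕ J_1(3)

The characteristic polynomial is
  det(x·I − A) = x^5 + 9*x^4 + 18*x^3 - 54*x^2 - 243*x - 243 = (x - 3)*(x + 3)^4

Eigenvalues and multiplicities (the geometric multiplicity of λ is n − rank(A − λI), which equals the number of Jordan blocks for λ):
  λ = -3: algebraic multiplicity = 4, geometric multiplicity = 3
  λ = 3: algebraic multiplicity = 1, geometric multiplicity = 1

Determining the block sizes for each eigenvalue:
  λ = -3: 3 blocks summing to 4 forces exactly one block of size 2 and the rest size 1 → block sizes [2, 1, 1]
  λ = 3: one block (gm = 1), so the single block has size am = 1 → block sizes [1]

Assembling the blocks gives a Jordan form
J =
  [-3,  1,  0,  0, 0]
  [ 0, -3,  0,  0, 0]
  [ 0,  0, -3,  0, 0]
  [ 0,  0,  0, -3, 0]
  [ 0,  0,  0,  0, 3]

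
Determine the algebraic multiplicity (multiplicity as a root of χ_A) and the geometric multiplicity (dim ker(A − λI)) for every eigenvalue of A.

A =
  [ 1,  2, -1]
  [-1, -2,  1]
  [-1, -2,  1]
λ = 0: alg = 3, geom = 2

Step 1 — factor the characteristic polynomial to read off the algebraic multiplicities:
  χ_A(x) = x^3

Step 2 — compute geometric multiplicities via the rank-nullity identity g(λ) = n − rank(A − λI):
  rank(A − (0)·I) = 1, so dim ker(A − (0)·I) = n − 1 = 2

Summary:
  λ = 0: algebraic multiplicity = 3, geometric multiplicity = 2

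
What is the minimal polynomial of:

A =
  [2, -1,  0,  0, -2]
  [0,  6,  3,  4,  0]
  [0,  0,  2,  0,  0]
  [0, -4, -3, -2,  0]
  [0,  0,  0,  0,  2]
x^3 - 6*x^2 + 12*x - 8

The characteristic polynomial is χ_A(x) = (x - 2)^5, so the eigenvalues are known. The minimal polynomial is
  m_A(x) = Π_λ (x − λ)^{k_λ}
where k_λ is the size of the *largest* Jordan block for λ (equivalently, the smallest k with (A − λI)^k v = 0 for every generalised eigenvector v of λ).

  λ = 2: largest Jordan block has size 3, contributing (x − 2)^3

So m_A(x) = (x - 2)^3 = x^3 - 6*x^2 + 12*x - 8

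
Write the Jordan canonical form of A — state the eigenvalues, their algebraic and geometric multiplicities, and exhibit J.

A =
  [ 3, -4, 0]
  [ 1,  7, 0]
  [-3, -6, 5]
J_2(5) ⊕ J_1(5)

The characteristic polynomial is
  det(x·I − A) = x^3 - 15*x^2 + 75*x - 125 = (x - 5)^3

Eigenvalues and multiplicities (the geometric multiplicity of λ is n − rank(A − λI), which equals the number of Jordan blocks for λ):
  λ = 5: algebraic multiplicity = 3, geometric multiplicity = 2

Determining the block sizes for each eigenvalue:
  λ = 5: 2 blocks summing to 3 forces exactly one block of size 2 and the rest size 1 → block sizes [2, 1]

Assembling the blocks gives a Jordan form
J =
  [5, 1, 0]
  [0, 5, 0]
  [0, 0, 5]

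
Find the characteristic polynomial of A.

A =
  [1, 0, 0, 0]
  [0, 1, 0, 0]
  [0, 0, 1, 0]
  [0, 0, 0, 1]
x^4 - 4*x^3 + 6*x^2 - 4*x + 1

Expanding det(x·I − A) (e.g. by cofactor expansion or by noting that A is similar to its Jordan form J, which has the same characteristic polynomial as A) gives
  χ_A(x) = x^4 - 4*x^3 + 6*x^2 - 4*x + 1
which factors as (x - 1)^4. The eigenvalues (with algebraic multiplicities) are λ = 1 with multiplicity 4.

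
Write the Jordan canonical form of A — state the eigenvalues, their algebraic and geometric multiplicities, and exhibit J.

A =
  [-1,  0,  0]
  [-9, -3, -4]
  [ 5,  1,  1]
J_3(-1)

The characteristic polynomial is
  det(x·I − A) = x^3 + 3*x^2 + 3*x + 1 = (x + 1)^3

Eigenvalues and multiplicities (the geometric multiplicity of λ is n − rank(A − λI), which equals the number of Jordan blocks for λ):
  λ = -1: algebraic multiplicity = 3, geometric multiplicity = 1

Determining the block sizes for each eigenvalue:
  λ = -1: one block (gm = 1), so the single block has size am = 3 → block sizes [3]

Assembling the blocks gives a Jordan form
J =
  [-1,  1,  0]
  [ 0, -1,  1]
  [ 0,  0, -1]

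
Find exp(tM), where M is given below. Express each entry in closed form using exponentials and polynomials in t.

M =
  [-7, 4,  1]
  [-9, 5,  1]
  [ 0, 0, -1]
e^{tM} =
  [-6*t*exp(-t) + exp(-t), 4*t*exp(-t), -t^2*exp(-t) + t*exp(-t)]
  [-9*t*exp(-t), 6*t*exp(-t) + exp(-t), -3*t^2*exp(-t)/2 + t*exp(-t)]
  [0, 0, exp(-t)]

Strategy: write M = P · J · P⁻¹ where J is a Jordan canonical form, so e^{tM} = P · e^{tJ} · P⁻¹, and e^{tJ} can be computed block-by-block.

M has Jordan form
J =
  [-1,  1,  0]
  [ 0, -1,  1]
  [ 0,  0, -1]
(up to reordering of blocks).

Per-block formulas:
  For a 3×3 Jordan block J_3(-1): exp(t · J_3(-1)) = e^(-1t)·(I + t·N + (t^2/2)·N^2), where N is the 3×3 nilpotent shift.

After assembling e^{tJ} and conjugating by P, we get:

e^{tM} =
  [-6*t*exp(-t) + exp(-t), 4*t*exp(-t), -t^2*exp(-t) + t*exp(-t)]
  [-9*t*exp(-t), 6*t*exp(-t) + exp(-t), -3*t^2*exp(-t)/2 + t*exp(-t)]
  [0, 0, exp(-t)]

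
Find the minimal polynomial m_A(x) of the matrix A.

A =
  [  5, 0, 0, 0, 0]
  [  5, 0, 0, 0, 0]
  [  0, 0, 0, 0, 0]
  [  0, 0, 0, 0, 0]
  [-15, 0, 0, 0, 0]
x^2 - 5*x

The characteristic polynomial is χ_A(x) = x^4*(x - 5), so the eigenvalues are known. The minimal polynomial is
  m_A(x) = Π_λ (x − λ)^{k_λ}
where k_λ is the size of the *largest* Jordan block for λ (equivalently, the smallest k with (A − λI)^k v = 0 for every generalised eigenvector v of λ).

  λ = 0: largest Jordan block has size 1, contributing (x − 0)
  λ = 5: largest Jordan block has size 1, contributing (x − 5)

So m_A(x) = x*(x - 5) = x^2 - 5*x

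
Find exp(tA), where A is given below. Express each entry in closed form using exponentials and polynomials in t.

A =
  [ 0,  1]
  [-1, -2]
e^{tA} =
  [t*exp(-t) + exp(-t), t*exp(-t)]
  [-t*exp(-t), -t*exp(-t) + exp(-t)]

Strategy: write A = P · J · P⁻¹ where J is a Jordan canonical form, so e^{tA} = P · e^{tJ} · P⁻¹, and e^{tJ} can be computed block-by-block.

A has Jordan form
J =
  [-1,  1]
  [ 0, -1]
(up to reordering of blocks).

Per-block formulas:
  For a 2×2 Jordan block J_2(-1): exp(t · J_2(-1)) = e^(-1t)·(I + t·N), where N is the 2×2 nilpotent shift.

After assembling e^{tJ} and conjugating by P, we get:

e^{tA} =
  [t*exp(-t) + exp(-t), t*exp(-t)]
  [-t*exp(-t), -t*exp(-t) + exp(-t)]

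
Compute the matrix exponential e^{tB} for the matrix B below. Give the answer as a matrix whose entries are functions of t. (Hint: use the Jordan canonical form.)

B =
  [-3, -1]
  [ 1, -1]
e^{tB} =
  [-t*exp(-2*t) + exp(-2*t), -t*exp(-2*t)]
  [t*exp(-2*t), t*exp(-2*t) + exp(-2*t)]

Strategy: write B = P · J · P⁻¹ where J is a Jordan canonical form, so e^{tB} = P · e^{tJ} · P⁻¹, and e^{tJ} can be computed block-by-block.

B has Jordan form
J =
  [-2,  1]
  [ 0, -2]
(up to reordering of blocks).

Per-block formulas:
  For a 2×2 Jordan block J_2(-2): exp(t · J_2(-2)) = e^(-2t)·(I + t·N), where N is the 2×2 nilpotent shift.

After assembling e^{tJ} and conjugating by P, we get:

e^{tB} =
  [-t*exp(-2*t) + exp(-2*t), -t*exp(-2*t)]
  [t*exp(-2*t), t*exp(-2*t) + exp(-2*t)]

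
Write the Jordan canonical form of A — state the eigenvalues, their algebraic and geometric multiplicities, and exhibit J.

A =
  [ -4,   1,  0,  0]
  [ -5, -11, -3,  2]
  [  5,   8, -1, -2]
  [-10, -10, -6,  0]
J_3(-4) ⊕ J_1(-4)

The characteristic polynomial is
  det(x·I − A) = x^4 + 16*x^3 + 96*x^2 + 256*x + 256 = (x + 4)^4

Eigenvalues and multiplicities (the geometric multiplicity of λ is n − rank(A − λI), which equals the number of Jordan blocks for λ):
  λ = -4: algebraic multiplicity = 4, geometric multiplicity = 2

Determining the block sizes for each eigenvalue:
  λ = -4: with am = 4 and gm = 2, the partition is not yet determined (e.g. several partitions of 4 into 2 parts exist). Let N = A − (-4)·I. Computing rank(N^1) = 2, rank(N^2) = 1, rank(N^3) = 0; the number of blocks of size ≥ j is rank(N^{j−1}) − rank(N^j), giving [2, 1, 1]. So we have 1 block(s) of size 3, 1 block(s) of size 1 → block sizes [3, 1]

Assembling the blocks gives a Jordan form
J =
  [-4,  1,  0,  0]
  [ 0, -4,  1,  0]
  [ 0,  0, -4,  0]
  [ 0,  0,  0, -4]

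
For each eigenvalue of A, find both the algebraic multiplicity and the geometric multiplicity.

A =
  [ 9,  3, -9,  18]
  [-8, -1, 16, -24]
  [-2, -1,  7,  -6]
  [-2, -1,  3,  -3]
λ = 3: alg = 4, geom = 2

Step 1 — factor the characteristic polynomial to read off the algebraic multiplicities:
  χ_A(x) = (x - 3)^4

Step 2 — compute geometric multiplicities via the rank-nullity identity g(λ) = n − rank(A − λI):
  rank(A − (3)·I) = 2, so dim ker(A − (3)·I) = n − 2 = 2

Summary:
  λ = 3: algebraic multiplicity = 4, geometric multiplicity = 2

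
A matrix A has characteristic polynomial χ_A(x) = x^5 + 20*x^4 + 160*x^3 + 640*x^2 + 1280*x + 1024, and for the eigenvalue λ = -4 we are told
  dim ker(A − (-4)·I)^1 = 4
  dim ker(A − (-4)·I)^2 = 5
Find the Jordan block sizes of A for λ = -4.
Block sizes for λ = -4: [2, 1, 1, 1]

From the dimensions of kernels of powers, the number of Jordan blocks of size at least j is d_j − d_{j−1} where d_j = dim ker(N^j) (with d_0 = 0). Computing the differences gives [4, 1].
The number of blocks of size exactly k is (#blocks of size ≥ k) − (#blocks of size ≥ k + 1), so the partition is: 3 block(s) of size 1, 1 block(s) of size 2.
In nonincreasing order the block sizes are [2, 1, 1, 1].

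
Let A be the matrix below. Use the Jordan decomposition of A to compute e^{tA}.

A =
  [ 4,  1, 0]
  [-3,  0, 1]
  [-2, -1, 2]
e^{tA} =
  [t^2*exp(2*t)/2 + 2*t*exp(2*t) + exp(2*t), t*exp(2*t), t^2*exp(2*t)/2]
  [-t^2*exp(2*t) - 3*t*exp(2*t), -2*t*exp(2*t) + exp(2*t), -t^2*exp(2*t) + t*exp(2*t)]
  [-t^2*exp(2*t)/2 - 2*t*exp(2*t), -t*exp(2*t), -t^2*exp(2*t)/2 + exp(2*t)]

Strategy: write A = P · J · P⁻¹ where J is a Jordan canonical form, so e^{tA} = P · e^{tJ} · P⁻¹, and e^{tJ} can be computed block-by-block.

A has Jordan form
J =
  [2, 1, 0]
  [0, 2, 1]
  [0, 0, 2]
(up to reordering of blocks).

Per-block formulas:
  For a 3×3 Jordan block J_3(2): exp(t · J_3(2)) = e^(2t)·(I + t·N + (t^2/2)·N^2), where N is the 3×3 nilpotent shift.

After assembling e^{tJ} and conjugating by P, we get:

e^{tA} =
  [t^2*exp(2*t)/2 + 2*t*exp(2*t) + exp(2*t), t*exp(2*t), t^2*exp(2*t)/2]
  [-t^2*exp(2*t) - 3*t*exp(2*t), -2*t*exp(2*t) + exp(2*t), -t^2*exp(2*t) + t*exp(2*t)]
  [-t^2*exp(2*t)/2 - 2*t*exp(2*t), -t*exp(2*t), -t^2*exp(2*t)/2 + exp(2*t)]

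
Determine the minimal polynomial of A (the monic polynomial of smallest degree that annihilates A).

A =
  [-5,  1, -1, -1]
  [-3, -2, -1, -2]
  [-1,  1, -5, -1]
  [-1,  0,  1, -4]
x^2 + 8*x + 16

The characteristic polynomial is χ_A(x) = (x + 4)^4, so the eigenvalues are known. The minimal polynomial is
  m_A(x) = Π_λ (x − λ)^{k_λ}
where k_λ is the size of the *largest* Jordan block for λ (equivalently, the smallest k with (A − λI)^k v = 0 for every generalised eigenvector v of λ).

  λ = -4: largest Jordan block has size 2, contributing (x + 4)^2

So m_A(x) = (x + 4)^2 = x^2 + 8*x + 16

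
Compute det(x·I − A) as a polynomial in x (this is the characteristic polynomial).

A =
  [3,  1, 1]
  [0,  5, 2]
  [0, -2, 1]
x^3 - 9*x^2 + 27*x - 27

Expanding det(x·I − A) (e.g. by cofactor expansion or by noting that A is similar to its Jordan form J, which has the same characteristic polynomial as A) gives
  χ_A(x) = x^3 - 9*x^2 + 27*x - 27
which factors as (x - 3)^3. The eigenvalues (with algebraic multiplicities) are λ = 3 with multiplicity 3.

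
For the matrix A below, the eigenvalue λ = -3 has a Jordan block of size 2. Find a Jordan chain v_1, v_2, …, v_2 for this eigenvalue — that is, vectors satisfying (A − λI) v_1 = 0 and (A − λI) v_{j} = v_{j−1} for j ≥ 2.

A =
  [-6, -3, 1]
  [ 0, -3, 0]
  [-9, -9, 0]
A Jordan chain for λ = -3 of length 2:
v_1 = (-3, 0, -9)ᵀ
v_2 = (1, 0, 0)ᵀ

Let N = A − (-3)·I. We want v_2 with N^2 v_2 = 0 but N^1 v_2 ≠ 0; then v_{j-1} := N · v_j for j = 2, …, 2.

Pick v_2 = (1, 0, 0)ᵀ.
Then v_1 = N · v_2 = (-3, 0, -9)ᵀ.

Sanity check: (A − (-3)·I) v_1 = (0, 0, 0)ᵀ = 0. ✓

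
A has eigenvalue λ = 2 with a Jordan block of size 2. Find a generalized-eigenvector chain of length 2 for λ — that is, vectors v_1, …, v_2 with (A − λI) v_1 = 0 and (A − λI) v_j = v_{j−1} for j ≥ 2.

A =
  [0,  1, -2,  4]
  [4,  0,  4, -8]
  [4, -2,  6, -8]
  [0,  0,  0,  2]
A Jordan chain for λ = 2 of length 2:
v_1 = (-2, 4, 4, 0)ᵀ
v_2 = (1, 0, 0, 0)ᵀ

Let N = A − (2)·I. We want v_2 with N^2 v_2 = 0 but N^1 v_2 ≠ 0; then v_{j-1} := N · v_j for j = 2, …, 2.

Pick v_2 = (1, 0, 0, 0)ᵀ.
Then v_1 = N · v_2 = (-2, 4, 4, 0)ᵀ.

Sanity check: (A − (2)·I) v_1 = (0, 0, 0, 0)ᵀ = 0. ✓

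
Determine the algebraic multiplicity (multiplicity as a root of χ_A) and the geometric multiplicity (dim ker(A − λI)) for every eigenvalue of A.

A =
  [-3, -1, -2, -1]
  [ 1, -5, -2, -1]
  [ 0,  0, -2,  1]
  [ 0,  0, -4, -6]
λ = -4: alg = 4, geom = 2

Step 1 — factor the characteristic polynomial to read off the algebraic multiplicities:
  χ_A(x) = (x + 4)^4

Step 2 — compute geometric multiplicities via the rank-nullity identity g(λ) = n − rank(A − λI):
  rank(A − (-4)·I) = 2, so dim ker(A − (-4)·I) = n − 2 = 2

Summary:
  λ = -4: algebraic multiplicity = 4, geometric multiplicity = 2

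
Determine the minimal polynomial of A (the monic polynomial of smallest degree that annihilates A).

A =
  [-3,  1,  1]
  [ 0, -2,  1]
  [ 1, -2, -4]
x^3 + 9*x^2 + 27*x + 27

The characteristic polynomial is χ_A(x) = (x + 3)^3, so the eigenvalues are known. The minimal polynomial is
  m_A(x) = Π_λ (x − λ)^{k_λ}
where k_λ is the size of the *largest* Jordan block for λ (equivalently, the smallest k with (A − λI)^k v = 0 for every generalised eigenvector v of λ).

  λ = -3: largest Jordan block has size 3, contributing (x + 3)^3

So m_A(x) = (x + 3)^3 = x^3 + 9*x^2 + 27*x + 27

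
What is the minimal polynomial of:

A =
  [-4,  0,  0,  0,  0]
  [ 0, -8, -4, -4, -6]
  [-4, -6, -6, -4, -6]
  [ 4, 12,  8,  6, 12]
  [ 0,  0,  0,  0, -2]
x^2 + 6*x + 8

The characteristic polynomial is χ_A(x) = (x + 2)^3*(x + 4)^2, so the eigenvalues are known. The minimal polynomial is
  m_A(x) = Π_λ (x − λ)^{k_λ}
where k_λ is the size of the *largest* Jordan block for λ (equivalently, the smallest k with (A − λI)^k v = 0 for every generalised eigenvector v of λ).

  λ = -4: largest Jordan block has size 1, contributing (x + 4)
  λ = -2: largest Jordan block has size 1, contributing (x + 2)

So m_A(x) = (x + 2)*(x + 4) = x^2 + 6*x + 8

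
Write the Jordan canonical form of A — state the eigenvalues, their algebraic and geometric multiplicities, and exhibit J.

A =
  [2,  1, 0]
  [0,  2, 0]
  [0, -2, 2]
J_2(2) ⊕ J_1(2)

The characteristic polynomial is
  det(x·I − A) = x^3 - 6*x^2 + 12*x - 8 = (x - 2)^3

Eigenvalues and multiplicities (the geometric multiplicity of λ is n − rank(A − λI), which equals the number of Jordan blocks for λ):
  λ = 2: algebraic multiplicity = 3, geometric multiplicity = 2

Determining the block sizes for each eigenvalue:
  λ = 2: 2 blocks summing to 3 forces exactly one block of size 2 and the rest size 1 → block sizes [2, 1]

Assembling the blocks gives a Jordan form
J =
  [2, 1, 0]
  [0, 2, 0]
  [0, 0, 2]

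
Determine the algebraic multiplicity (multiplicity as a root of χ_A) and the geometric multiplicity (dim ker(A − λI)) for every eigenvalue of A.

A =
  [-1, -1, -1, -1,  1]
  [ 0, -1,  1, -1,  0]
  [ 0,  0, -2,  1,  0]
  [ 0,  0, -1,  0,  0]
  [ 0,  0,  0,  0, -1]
λ = -1: alg = 5, geom = 3

Step 1 — factor the characteristic polynomial to read off the algebraic multiplicities:
  χ_A(x) = (x + 1)^5

Step 2 — compute geometric multiplicities via the rank-nullity identity g(λ) = n − rank(A − λI):
  rank(A − (-1)·I) = 2, so dim ker(A − (-1)·I) = n − 2 = 3

Summary:
  λ = -1: algebraic multiplicity = 5, geometric multiplicity = 3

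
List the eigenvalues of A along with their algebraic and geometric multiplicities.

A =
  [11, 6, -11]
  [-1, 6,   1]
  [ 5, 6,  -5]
λ = 0: alg = 1, geom = 1; λ = 6: alg = 2, geom = 1

Step 1 — factor the characteristic polynomial to read off the algebraic multiplicities:
  χ_A(x) = x*(x - 6)^2

Step 2 — compute geometric multiplicities via the rank-nullity identity g(λ) = n − rank(A − λI):
  rank(A − (0)·I) = 2, so dim ker(A − (0)·I) = n − 2 = 1
  rank(A − (6)·I) = 2, so dim ker(A − (6)·I) = n − 2 = 1

Summary:
  λ = 0: algebraic multiplicity = 1, geometric multiplicity = 1
  λ = 6: algebraic multiplicity = 2, geometric multiplicity = 1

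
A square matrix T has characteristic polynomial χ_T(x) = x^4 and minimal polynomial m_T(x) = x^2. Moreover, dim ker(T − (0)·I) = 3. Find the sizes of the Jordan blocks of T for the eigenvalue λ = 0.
Block sizes for λ = 0: [2, 1, 1]

Step 1 — from the characteristic polynomial, algebraic multiplicity of λ = 0 is 4. From dim ker(T − (0)·I) = 3, there are exactly 3 Jordan blocks for λ = 0.
Step 2 — from the minimal polynomial, the factor (x − 0)^2 tells us the largest block for λ = 0 has size 2.
Step 3 — with total size 4, 3 blocks, and largest block 2, the block sizes (in nonincreasing order) are [2, 1, 1].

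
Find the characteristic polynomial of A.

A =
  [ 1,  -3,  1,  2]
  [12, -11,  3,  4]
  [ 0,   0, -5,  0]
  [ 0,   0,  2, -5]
x^4 + 20*x^3 + 150*x^2 + 500*x + 625

Expanding det(x·I − A) (e.g. by cofactor expansion or by noting that A is similar to its Jordan form J, which has the same characteristic polynomial as A) gives
  χ_A(x) = x^4 + 20*x^3 + 150*x^2 + 500*x + 625
which factors as (x + 5)^4. The eigenvalues (with algebraic multiplicities) are λ = -5 with multiplicity 4.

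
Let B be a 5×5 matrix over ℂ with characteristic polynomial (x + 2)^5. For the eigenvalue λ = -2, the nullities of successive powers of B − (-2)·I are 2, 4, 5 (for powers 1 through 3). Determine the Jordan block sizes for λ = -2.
Block sizes for λ = -2: [3, 2]

From the dimensions of kernels of powers, the number of Jordan blocks of size at least j is d_j − d_{j−1} where d_j = dim ker(N^j) (with d_0 = 0). Computing the differences gives [2, 2, 1].
The number of blocks of size exactly k is (#blocks of size ≥ k) − (#blocks of size ≥ k + 1), so the partition is: 1 block(s) of size 2, 1 block(s) of size 3.
In nonincreasing order the block sizes are [3, 2].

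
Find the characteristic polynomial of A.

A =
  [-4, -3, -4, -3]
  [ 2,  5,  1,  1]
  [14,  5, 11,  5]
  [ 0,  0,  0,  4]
x^4 - 16*x^3 + 96*x^2 - 256*x + 256

Expanding det(x·I − A) (e.g. by cofactor expansion or by noting that A is similar to its Jordan form J, which has the same characteristic polynomial as A) gives
  χ_A(x) = x^4 - 16*x^3 + 96*x^2 - 256*x + 256
which factors as (x - 4)^4. The eigenvalues (with algebraic multiplicities) are λ = 4 with multiplicity 4.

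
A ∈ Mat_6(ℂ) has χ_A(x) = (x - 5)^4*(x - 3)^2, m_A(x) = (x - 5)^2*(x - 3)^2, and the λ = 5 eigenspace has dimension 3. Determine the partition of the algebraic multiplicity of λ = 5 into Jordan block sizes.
Block sizes for λ = 5: [2, 1, 1]

Step 1 — from the characteristic polynomial, algebraic multiplicity of λ = 5 is 4. From dim ker(A − (5)·I) = 3, there are exactly 3 Jordan blocks for λ = 5.
Step 2 — from the minimal polynomial, the factor (x − 5)^2 tells us the largest block for λ = 5 has size 2.
Step 3 — with total size 4, 3 blocks, and largest block 2, the block sizes (in nonincreasing order) are [2, 1, 1].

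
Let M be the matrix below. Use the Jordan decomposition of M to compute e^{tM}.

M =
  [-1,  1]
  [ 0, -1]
e^{tM} =
  [exp(-t), t*exp(-t)]
  [0, exp(-t)]

Strategy: write M = P · J · P⁻¹ where J is a Jordan canonical form, so e^{tM} = P · e^{tJ} · P⁻¹, and e^{tJ} can be computed block-by-block.

M has Jordan form
J =
  [-1,  1]
  [ 0, -1]
(up to reordering of blocks).

Per-block formulas:
  For a 2×2 Jordan block J_2(-1): exp(t · J_2(-1)) = e^(-1t)·(I + t·N), where N is the 2×2 nilpotent shift.

After assembling e^{tJ} and conjugating by P, we get:

e^{tM} =
  [exp(-t), t*exp(-t)]
  [0, exp(-t)]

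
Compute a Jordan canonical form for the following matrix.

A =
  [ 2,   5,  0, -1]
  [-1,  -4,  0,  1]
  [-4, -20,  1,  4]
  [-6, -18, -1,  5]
J_3(1) ⊕ J_1(1)

The characteristic polynomial is
  det(x·I − A) = x^4 - 4*x^3 + 6*x^2 - 4*x + 1 = (x - 1)^4

Eigenvalues and multiplicities (the geometric multiplicity of λ is n − rank(A − λI), which equals the number of Jordan blocks for λ):
  λ = 1: algebraic multiplicity = 4, geometric multiplicity = 2

Determining the block sizes for each eigenvalue:
  λ = 1: with am = 4 and gm = 2, the partition is not yet determined (e.g. several partitions of 4 into 2 parts exist). Let N = A − (1)·I. Computing rank(N^1) = 2, rank(N^2) = 1, rank(N^3) = 0; the number of blocks of size ≥ j is rank(N^{j−1}) − rank(N^j), giving [2, 1, 1]. So we have 1 block(s) of size 3, 1 block(s) of size 1 → block sizes [3, 1]

Assembling the blocks gives a Jordan form
J =
  [1, 1, 0, 0]
  [0, 1, 1, 0]
  [0, 0, 1, 0]
  [0, 0, 0, 1]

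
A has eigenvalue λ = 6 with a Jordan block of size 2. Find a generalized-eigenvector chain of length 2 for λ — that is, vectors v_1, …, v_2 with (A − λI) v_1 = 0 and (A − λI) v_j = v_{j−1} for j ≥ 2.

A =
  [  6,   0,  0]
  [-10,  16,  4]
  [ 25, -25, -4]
A Jordan chain for λ = 6 of length 2:
v_1 = (0, -10, 25)ᵀ
v_2 = (1, 0, 0)ᵀ

Let N = A − (6)·I. We want v_2 with N^2 v_2 = 0 but N^1 v_2 ≠ 0; then v_{j-1} := N · v_j for j = 2, …, 2.

Pick v_2 = (1, 0, 0)ᵀ.
Then v_1 = N · v_2 = (0, -10, 25)ᵀ.

Sanity check: (A − (6)·I) v_1 = (0, 0, 0)ᵀ = 0. ✓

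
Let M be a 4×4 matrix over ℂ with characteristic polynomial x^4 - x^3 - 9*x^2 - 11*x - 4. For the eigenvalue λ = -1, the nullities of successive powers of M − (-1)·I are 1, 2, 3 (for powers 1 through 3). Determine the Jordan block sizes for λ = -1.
Block sizes for λ = -1: [3]

From the dimensions of kernels of powers, the number of Jordan blocks of size at least j is d_j − d_{j−1} where d_j = dim ker(N^j) (with d_0 = 0). Computing the differences gives [1, 1, 1].
The number of blocks of size exactly k is (#blocks of size ≥ k) − (#blocks of size ≥ k + 1), so the partition is: 1 block(s) of size 3.
In nonincreasing order the block sizes are [3].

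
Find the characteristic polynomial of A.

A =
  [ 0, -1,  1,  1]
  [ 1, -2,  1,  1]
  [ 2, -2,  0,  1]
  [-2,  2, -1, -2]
x^4 + 4*x^3 + 6*x^2 + 4*x + 1

Expanding det(x·I − A) (e.g. by cofactor expansion or by noting that A is similar to its Jordan form J, which has the same characteristic polynomial as A) gives
  χ_A(x) = x^4 + 4*x^3 + 6*x^2 + 4*x + 1
which factors as (x + 1)^4. The eigenvalues (with algebraic multiplicities) are λ = -1 with multiplicity 4.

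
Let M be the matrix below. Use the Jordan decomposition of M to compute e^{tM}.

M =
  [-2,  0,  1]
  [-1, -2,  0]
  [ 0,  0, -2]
e^{tM} =
  [exp(-2*t), 0, t*exp(-2*t)]
  [-t*exp(-2*t), exp(-2*t), -t^2*exp(-2*t)/2]
  [0, 0, exp(-2*t)]

Strategy: write M = P · J · P⁻¹ where J is a Jordan canonical form, so e^{tM} = P · e^{tJ} · P⁻¹, and e^{tJ} can be computed block-by-block.

M has Jordan form
J =
  [-2,  1,  0]
  [ 0, -2,  1]
  [ 0,  0, -2]
(up to reordering of blocks).

Per-block formulas:
  For a 3×3 Jordan block J_3(-2): exp(t · J_3(-2)) = e^(-2t)·(I + t·N + (t^2/2)·N^2), where N is the 3×3 nilpotent shift.

After assembling e^{tJ} and conjugating by P, we get:

e^{tM} =
  [exp(-2*t), 0, t*exp(-2*t)]
  [-t*exp(-2*t), exp(-2*t), -t^2*exp(-2*t)/2]
  [0, 0, exp(-2*t)]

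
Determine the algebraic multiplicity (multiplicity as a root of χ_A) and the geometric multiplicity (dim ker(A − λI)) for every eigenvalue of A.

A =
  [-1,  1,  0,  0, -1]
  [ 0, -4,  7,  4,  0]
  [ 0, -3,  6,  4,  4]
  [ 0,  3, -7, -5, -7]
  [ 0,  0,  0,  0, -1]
λ = -1: alg = 5, geom = 2

Step 1 — factor the characteristic polynomial to read off the algebraic multiplicities:
  χ_A(x) = (x + 1)^5

Step 2 — compute geometric multiplicities via the rank-nullity identity g(λ) = n − rank(A − λI):
  rank(A − (-1)·I) = 3, so dim ker(A − (-1)·I) = n − 3 = 2

Summary:
  λ = -1: algebraic multiplicity = 5, geometric multiplicity = 2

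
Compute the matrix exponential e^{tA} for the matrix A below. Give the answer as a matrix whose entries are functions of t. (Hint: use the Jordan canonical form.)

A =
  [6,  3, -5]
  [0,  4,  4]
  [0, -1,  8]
e^{tA} =
  [exp(6*t), -t^2*exp(6*t)/2 + 3*t*exp(6*t), t^2*exp(6*t) - 5*t*exp(6*t)]
  [0, -2*t*exp(6*t) + exp(6*t), 4*t*exp(6*t)]
  [0, -t*exp(6*t), 2*t*exp(6*t) + exp(6*t)]

Strategy: write A = P · J · P⁻¹ where J is a Jordan canonical form, so e^{tA} = P · e^{tJ} · P⁻¹, and e^{tJ} can be computed block-by-block.

A has Jordan form
J =
  [6, 1, 0]
  [0, 6, 1]
  [0, 0, 6]
(up to reordering of blocks).

Per-block formulas:
  For a 3×3 Jordan block J_3(6): exp(t · J_3(6)) = e^(6t)·(I + t·N + (t^2/2)·N^2), where N is the 3×3 nilpotent shift.

After assembling e^{tJ} and conjugating by P, we get:

e^{tA} =
  [exp(6*t), -t^2*exp(6*t)/2 + 3*t*exp(6*t), t^2*exp(6*t) - 5*t*exp(6*t)]
  [0, -2*t*exp(6*t) + exp(6*t), 4*t*exp(6*t)]
  [0, -t*exp(6*t), 2*t*exp(6*t) + exp(6*t)]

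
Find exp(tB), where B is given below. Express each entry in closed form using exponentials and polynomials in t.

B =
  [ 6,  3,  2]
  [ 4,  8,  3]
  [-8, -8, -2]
e^{tB} =
  [2*t*exp(4*t) + exp(4*t), t^2*exp(4*t) + 3*t*exp(4*t), t^2*exp(4*t)/2 + 2*t*exp(4*t)]
  [4*t*exp(4*t), 2*t^2*exp(4*t) + 4*t*exp(4*t) + exp(4*t), t^2*exp(4*t) + 3*t*exp(4*t)]
  [-8*t*exp(4*t), -4*t^2*exp(4*t) - 8*t*exp(4*t), -2*t^2*exp(4*t) - 6*t*exp(4*t) + exp(4*t)]

Strategy: write B = P · J · P⁻¹ where J is a Jordan canonical form, so e^{tB} = P · e^{tJ} · P⁻¹, and e^{tJ} can be computed block-by-block.

B has Jordan form
J =
  [4, 1, 0]
  [0, 4, 1]
  [0, 0, 4]
(up to reordering of blocks).

Per-block formulas:
  For a 3×3 Jordan block J_3(4): exp(t · J_3(4)) = e^(4t)·(I + t·N + (t^2/2)·N^2), where N is the 3×3 nilpotent shift.

After assembling e^{tJ} and conjugating by P, we get:

e^{tB} =
  [2*t*exp(4*t) + exp(4*t), t^2*exp(4*t) + 3*t*exp(4*t), t^2*exp(4*t)/2 + 2*t*exp(4*t)]
  [4*t*exp(4*t), 2*t^2*exp(4*t) + 4*t*exp(4*t) + exp(4*t), t^2*exp(4*t) + 3*t*exp(4*t)]
  [-8*t*exp(4*t), -4*t^2*exp(4*t) - 8*t*exp(4*t), -2*t^2*exp(4*t) - 6*t*exp(4*t) + exp(4*t)]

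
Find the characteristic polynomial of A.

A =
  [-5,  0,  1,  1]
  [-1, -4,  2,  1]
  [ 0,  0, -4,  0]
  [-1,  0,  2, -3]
x^4 + 16*x^3 + 96*x^2 + 256*x + 256

Expanding det(x·I − A) (e.g. by cofactor expansion or by noting that A is similar to its Jordan form J, which has the same characteristic polynomial as A) gives
  χ_A(x) = x^4 + 16*x^3 + 96*x^2 + 256*x + 256
which factors as (x + 4)^4. The eigenvalues (with algebraic multiplicities) are λ = -4 with multiplicity 4.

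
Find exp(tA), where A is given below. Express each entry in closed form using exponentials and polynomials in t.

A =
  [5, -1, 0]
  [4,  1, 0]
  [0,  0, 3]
e^{tA} =
  [2*t*exp(3*t) + exp(3*t), -t*exp(3*t), 0]
  [4*t*exp(3*t), -2*t*exp(3*t) + exp(3*t), 0]
  [0, 0, exp(3*t)]

Strategy: write A = P · J · P⁻¹ where J is a Jordan canonical form, so e^{tA} = P · e^{tJ} · P⁻¹, and e^{tJ} can be computed block-by-block.

A has Jordan form
J =
  [3, 1, 0]
  [0, 3, 0]
  [0, 0, 3]
(up to reordering of blocks).

Per-block formulas:
  For a 2×2 Jordan block J_2(3): exp(t · J_2(3)) = e^(3t)·(I + t·N), where N is the 2×2 nilpotent shift.
  For a 1×1 block at λ = 3: exp(t · [3]) = [e^(3t)].

After assembling e^{tJ} and conjugating by P, we get:

e^{tA} =
  [2*t*exp(3*t) + exp(3*t), -t*exp(3*t), 0]
  [4*t*exp(3*t), -2*t*exp(3*t) + exp(3*t), 0]
  [0, 0, exp(3*t)]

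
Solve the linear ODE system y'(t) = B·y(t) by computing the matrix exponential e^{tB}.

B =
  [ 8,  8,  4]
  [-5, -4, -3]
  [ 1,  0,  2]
e^{tB} =
  [6*t*exp(2*t) + exp(2*t), 8*t*exp(2*t), 4*t*exp(2*t)]
  [-3*t^2*exp(2*t)/2 - 5*t*exp(2*t), -2*t^2*exp(2*t) - 6*t*exp(2*t) + exp(2*t), -t^2*exp(2*t) - 3*t*exp(2*t)]
  [3*t^2*exp(2*t) + t*exp(2*t), 4*t^2*exp(2*t), 2*t^2*exp(2*t) + exp(2*t)]

Strategy: write B = P · J · P⁻¹ where J is a Jordan canonical form, so e^{tB} = P · e^{tJ} · P⁻¹, and e^{tJ} can be computed block-by-block.

B has Jordan form
J =
  [2, 1, 0]
  [0, 2, 1]
  [0, 0, 2]
(up to reordering of blocks).

Per-block formulas:
  For a 3×3 Jordan block J_3(2): exp(t · J_3(2)) = e^(2t)·(I + t·N + (t^2/2)·N^2), where N is the 3×3 nilpotent shift.

After assembling e^{tJ} and conjugating by P, we get:

e^{tB} =
  [6*t*exp(2*t) + exp(2*t), 8*t*exp(2*t), 4*t*exp(2*t)]
  [-3*t^2*exp(2*t)/2 - 5*t*exp(2*t), -2*t^2*exp(2*t) - 6*t*exp(2*t) + exp(2*t), -t^2*exp(2*t) - 3*t*exp(2*t)]
  [3*t^2*exp(2*t) + t*exp(2*t), 4*t^2*exp(2*t), 2*t^2*exp(2*t) + exp(2*t)]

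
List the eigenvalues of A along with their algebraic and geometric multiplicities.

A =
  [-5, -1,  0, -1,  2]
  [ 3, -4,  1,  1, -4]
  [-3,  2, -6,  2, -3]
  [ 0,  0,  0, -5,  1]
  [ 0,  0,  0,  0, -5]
λ = -5: alg = 5, geom = 2

Step 1 — factor the characteristic polynomial to read off the algebraic multiplicities:
  χ_A(x) = (x + 5)^5

Step 2 — compute geometric multiplicities via the rank-nullity identity g(λ) = n − rank(A − λI):
  rank(A − (-5)·I) = 3, so dim ker(A − (-5)·I) = n − 3 = 2

Summary:
  λ = -5: algebraic multiplicity = 5, geometric multiplicity = 2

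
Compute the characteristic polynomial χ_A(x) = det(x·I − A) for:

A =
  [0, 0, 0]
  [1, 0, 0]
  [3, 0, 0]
x^3

Expanding det(x·I − A) (e.g. by cofactor expansion or by noting that A is similar to its Jordan form J, which has the same characteristic polynomial as A) gives
  χ_A(x) = x^3
which factors as x^3. The eigenvalues (with algebraic multiplicities) are λ = 0 with multiplicity 3.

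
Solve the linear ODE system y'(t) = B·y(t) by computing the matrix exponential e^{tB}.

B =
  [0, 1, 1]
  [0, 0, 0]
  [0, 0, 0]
e^{tB} =
  [1, t, t]
  [0, 1, 0]
  [0, 0, 1]

Strategy: write B = P · J · P⁻¹ where J is a Jordan canonical form, so e^{tB} = P · e^{tJ} · P⁻¹, and e^{tJ} can be computed block-by-block.

B has Jordan form
J =
  [0, 1, 0]
  [0, 0, 0]
  [0, 0, 0]
(up to reordering of blocks).

Per-block formulas:
  For a 2×2 Jordan block J_2(0): exp(t · J_2(0)) = e^(0t)·(I + t·N), where N is the 2×2 nilpotent shift.
  For a 1×1 block at λ = 0: exp(t · [0]) = [e^(0t)].

After assembling e^{tJ} and conjugating by P, we get:

e^{tB} =
  [1, t, t]
  [0, 1, 0]
  [0, 0, 1]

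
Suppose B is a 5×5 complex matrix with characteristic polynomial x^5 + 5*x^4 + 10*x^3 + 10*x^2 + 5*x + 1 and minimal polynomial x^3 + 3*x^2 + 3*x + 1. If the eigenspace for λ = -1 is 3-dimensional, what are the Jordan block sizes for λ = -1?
Block sizes for λ = -1: [3, 1, 1]

Step 1 — from the characteristic polynomial, algebraic multiplicity of λ = -1 is 5. From dim ker(B − (-1)·I) = 3, there are exactly 3 Jordan blocks for λ = -1.
Step 2 — from the minimal polynomial, the factor (x + 1)^3 tells us the largest block for λ = -1 has size 3.
Step 3 — with total size 5, 3 blocks, and largest block 3, the block sizes (in nonincreasing order) are [3, 1, 1].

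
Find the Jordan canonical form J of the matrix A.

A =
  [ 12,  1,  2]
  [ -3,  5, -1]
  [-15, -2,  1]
J_3(6)

The characteristic polynomial is
  det(x·I − A) = x^3 - 18*x^2 + 108*x - 216 = (x - 6)^3

Eigenvalues and multiplicities (the geometric multiplicity of λ is n − rank(A − λI), which equals the number of Jordan blocks for λ):
  λ = 6: algebraic multiplicity = 3, geometric multiplicity = 1

Determining the block sizes for each eigenvalue:
  λ = 6: one block (gm = 1), so the single block has size am = 3 → block sizes [3]

Assembling the blocks gives a Jordan form
J =
  [6, 1, 0]
  [0, 6, 1]
  [0, 0, 6]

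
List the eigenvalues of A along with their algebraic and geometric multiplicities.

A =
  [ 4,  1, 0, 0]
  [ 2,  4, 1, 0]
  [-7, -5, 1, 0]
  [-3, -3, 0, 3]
λ = 3: alg = 4, geom = 2

Step 1 — factor the characteristic polynomial to read off the algebraic multiplicities:
  χ_A(x) = (x - 3)^4

Step 2 — compute geometric multiplicities via the rank-nullity identity g(λ) = n − rank(A − λI):
  rank(A − (3)·I) = 2, so dim ker(A − (3)·I) = n − 2 = 2

Summary:
  λ = 3: algebraic multiplicity = 4, geometric multiplicity = 2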